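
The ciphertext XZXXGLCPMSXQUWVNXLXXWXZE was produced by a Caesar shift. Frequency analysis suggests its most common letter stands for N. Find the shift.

10

The most frequent ciphertext letter is X (appears 8 times).
X is position 23; N is position 13.
Shift = 10.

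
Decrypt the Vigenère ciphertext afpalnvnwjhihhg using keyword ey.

Repeat the key across the ciphertext: eyeyeyeyeyeyeye
a(0)−e(4): -4≡22 → w
f(5)−y(24): -19≡7 → h
p(15)−e(4): 11 → l
a(0)−y(24): -24≡2 → c
l(11)−e(4): 7 → h
n(13)−y(24): -11≡15 → p
v(21)−e(4): 17 → r
n(13)−y(24): -11≡15 → p
w(22)−e(4): 18 → s
j(9)−y(24): -15≡11 → l
h(7)−e(4): 3 → d
i(8)−y(24): -16≡10 → k
h(7)−e(4): 3 → d
h(7)−y(24): -17≡9 → j
g(6)−e(4): 2 → c

whlchprpsldkdjc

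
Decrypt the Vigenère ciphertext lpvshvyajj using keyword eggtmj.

hjpzvmuudq

Repeat the key across the ciphertext: eggtmjeggt
l(11)−e(4): 7 → h
p(15)−g(6): 9 → j
v(21)−g(6): 15 → p
s(18)−t(19): -1≡25 → z
h(7)−m(12): -5≡21 → v
v(21)−j(9): 12 → m
y(24)−e(4): 20 → u
a(0)−g(6): -6≡20 → u
j(9)−g(6): 3 → d
j(9)−t(19): -10≡16 → q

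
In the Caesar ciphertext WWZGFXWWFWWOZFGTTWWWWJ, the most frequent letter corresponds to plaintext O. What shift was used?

8

The most frequent ciphertext letter is W (appears 10 times).
W is position 22; O is position 14.
Shift = 8.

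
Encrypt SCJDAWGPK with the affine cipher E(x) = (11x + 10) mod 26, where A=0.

AGFRKSYTQ

S(18): 11·18+10=208≡0 → A
C(2): 11·2+10=32≡6 → G
J(9): 11·9+10=109≡5 → F
D(3): 11·3+10=43≡17 → R
A(0): 11·0+10=10 → K
W(22): 11·22+10=252≡18 → S
G(6): 11·6+10=76≡24 → Y
P(15): 11·15+10=175≡19 → T
K(10): 11·10+10=120≡16 → Q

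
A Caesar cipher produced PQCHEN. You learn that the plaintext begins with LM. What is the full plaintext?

From the crib: P(15)−L(11)=4, so the shift is 4.
Subtract 4 from each ciphertext letter:
P(15): 15−4=11 → L
Q(16): 16−4=12 → M
C(2): 2−4=-2≡24 → Y
H(7): 7−4=3 → D
E(4): 4−4=0 → A
N(13): 13−4=9 → J

LMYDAJ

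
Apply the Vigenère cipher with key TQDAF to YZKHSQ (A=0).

RPNHXJ

Repeat the key across the message: TQDAFT
Y(24)+T(19): 43≡17 → R
Z(25)+Q(16): 41≡15 → P
K(10)+D(3): 13 → N
H(7)+A(0): 7 → H
S(18)+F(5): 23 → X
Q(16)+T(19): 35≡9 → J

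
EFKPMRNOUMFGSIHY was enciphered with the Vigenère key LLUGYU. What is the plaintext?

TUQJOXCDAGHMHXNS

Repeat the key across the ciphertext: LLUGYULLUGYULLUG
E(4)−L(11): -7≡19 → T
F(5)−L(11): -6≡20 → U
K(10)−U(20): -10≡16 → Q
P(15)−G(6): 9 → J
M(12)−Y(24): -12≡14 → O
R(17)−U(20): -3≡23 → X
N(13)−L(11): 2 → C
O(14)−L(11): 3 → D
U(20)−U(20): 0 → A
M(12)−G(6): 6 → G
F(5)−Y(24): -19≡7 → H
G(6)−U(20): -14≡12 → M
S(18)−L(11): 7 → H
I(8)−L(11): -3≡23 → X
H(7)−U(20): -13≡13 → N
Y(24)−G(6): 18 → S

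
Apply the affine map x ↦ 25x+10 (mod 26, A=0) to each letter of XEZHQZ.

NGLDUL

X(23): 25·23+10=585≡13 → N
E(4): 25·4+10=110≡6 → G
Z(25): 25·25+10=635≡11 → L
H(7): 25·7+10=185≡3 → D
Q(16): 25·16+10=410≡20 → U
Z(25): 25·25+10=635≡11 → L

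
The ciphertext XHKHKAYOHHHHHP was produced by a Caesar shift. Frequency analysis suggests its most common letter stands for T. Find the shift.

The most frequent ciphertext letter is H (appears 7 times).
H is position 7; T is position 19.
Shift = -12≡14.

14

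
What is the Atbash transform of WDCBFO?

DWXYUL

W(22) → D(3)
D(3) → W(22)
C(2) → X(23)
B(1) → Y(24)
F(5) → U(20)
O(14) → L(11)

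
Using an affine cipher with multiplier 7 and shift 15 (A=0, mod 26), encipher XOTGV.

X(23): 7·23+15=176≡20 → U
O(14): 7·14+15=113≡9 → J
T(19): 7·19+15=148≡18 → S
G(6): 7·6+15=57≡5 → F
V(21): 7·21+15=162≡6 → G

UJSFG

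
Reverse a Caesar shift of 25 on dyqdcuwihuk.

ezredvxjivl

d(3): 3−25=-22≡4 → e
y(24): 24−25=-1≡25 → z
q(16): 16−25=-9≡17 → r
d(3): 3−25=-22≡4 → e
c(2): 2−25=-23≡3 → d
u(20): 20−25=-5≡21 → v
w(22): 22−25=-3≡23 → x
i(8): 8−25=-17≡9 → j
h(7): 7−25=-18≡8 → i
u(20): 20−25=-5≡21 → v
k(10): 10−25=-15≡11 → l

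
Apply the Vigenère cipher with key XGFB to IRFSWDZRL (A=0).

FXKTTJESI

Repeat the key across the message: XGFBXGFBX
I(8)+X(23): 31≡5 → F
R(17)+G(6): 23 → X
F(5)+F(5): 10 → K
S(18)+B(1): 19 → T
W(22)+X(23): 45≡19 → T
D(3)+G(6): 9 → J
Z(25)+F(5): 30≡4 → E
R(17)+B(1): 18 → S
L(11)+X(23): 34≡8 → I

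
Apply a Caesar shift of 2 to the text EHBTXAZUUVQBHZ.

E(4): 4+2=6 → G
H(7): 7+2=9 → J
B(1): 1+2=3 → D
T(19): 19+2=21 → V
X(23): 23+2=25 → Z
A(0): 0+2=2 → C
Z(25): 25+2=27≡1 → B
U(20): 20+2=22 → W
U(20): 20+2=22 → W
V(21): 21+2=23 → X
Q(16): 16+2=18 → S
B(1): 1+2=3 → D
H(7): 7+2=9 → J
Z(25): 25+2=27≡1 → B

GJDVZCBWWXSDJB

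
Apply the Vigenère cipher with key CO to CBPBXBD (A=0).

EPRPZPF

Repeat the key across the message: COCOCOC
C(2)+C(2): 4 → E
B(1)+O(14): 15 → P
P(15)+C(2): 17 → R
B(1)+O(14): 15 → P
X(23)+C(2): 25 → Z
B(1)+O(14): 15 → P
D(3)+C(2): 5 → F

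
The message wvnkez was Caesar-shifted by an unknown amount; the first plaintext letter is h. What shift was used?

15

From the crib: w(22)−h(7)=15, so the shift is 15.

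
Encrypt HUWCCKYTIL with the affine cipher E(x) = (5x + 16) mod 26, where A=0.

H(7): 5·7+16=51≡25 → Z
U(20): 5·20+16=116≡12 → M
W(22): 5·22+16=126≡22 → W
C(2): 5·2+16=26≡0 → A
C(2): 5·2+16=26≡0 → A
K(10): 5·10+16=66≡14 → O
Y(24): 5·24+16=136≡6 → G
T(19): 5·19+16=111≡7 → H
I(8): 5·8+16=56≡4 → E
L(11): 5·11+16=71≡19 → T

ZMWAAOGHET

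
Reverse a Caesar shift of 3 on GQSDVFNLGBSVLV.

G(6): 6−3=3 → D
Q(16): 16−3=13 → N
S(18): 18−3=15 → P
D(3): 3−3=0 → A
V(21): 21−3=18 → S
F(5): 5−3=2 → C
N(13): 13−3=10 → K
L(11): 11−3=8 → I
G(6): 6−3=3 → D
B(1): 1−3=-2≡24 → Y
S(18): 18−3=15 → P
V(21): 21−3=18 → S
L(11): 11−3=8 → I
V(21): 21−3=18 → S

DNPASCKIDYPSIS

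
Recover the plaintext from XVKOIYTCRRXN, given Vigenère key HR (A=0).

QEDXBHMLKAQW

Repeat the key across the ciphertext: HRHRHRHRHRHR
X(23)−H(7): 16 → Q
V(21)−R(17): 4 → E
K(10)−H(7): 3 → D
O(14)−R(17): -3≡23 → X
I(8)−H(7): 1 → B
Y(24)−R(17): 7 → H
T(19)−H(7): 12 → M
C(2)−R(17): -15≡11 → L
R(17)−H(7): 10 → K
R(17)−R(17): 0 → A
X(23)−H(7): 16 → Q
N(13)−R(17): -4≡22 → W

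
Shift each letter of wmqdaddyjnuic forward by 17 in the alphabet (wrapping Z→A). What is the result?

ndhuruupaelzt

w(22): 22+17=39≡13 → n
m(12): 12+17=29≡3 → d
q(16): 16+17=33≡7 → h
d(3): 3+17=20 → u
a(0): 0+17=17 → r
d(3): 3+17=20 → u
d(3): 3+17=20 → u
y(24): 24+17=41≡15 → p
j(9): 9+17=26≡0 → a
n(13): 13+17=30≡4 → e
u(20): 20+17=37≡11 → l
i(8): 8+17=25 → z
c(2): 2+17=19 → t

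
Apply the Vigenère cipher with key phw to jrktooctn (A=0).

Repeat the key across the message: phwphwphw
j(9)+p(15): 24 → y
r(17)+h(7): 24 → y
k(10)+w(22): 32≡6 → g
t(19)+p(15): 34≡8 → i
o(14)+h(7): 21 → v
o(14)+w(22): 36≡10 → k
c(2)+p(15): 17 → r
t(19)+h(7): 26≡0 → a
n(13)+w(22): 35≡9 → j

yygivkraj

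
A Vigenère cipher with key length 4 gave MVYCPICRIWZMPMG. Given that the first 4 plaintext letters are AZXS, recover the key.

Subtract each crib letter from the matching ciphertext letter (mod 26):
M(12)−A(0)=12 → M
V(21)−Z(25)=-4≡22 → W
Y(24)−X(23)=1 → B
C(2)−S(18)=-16≡10 → K

MWBK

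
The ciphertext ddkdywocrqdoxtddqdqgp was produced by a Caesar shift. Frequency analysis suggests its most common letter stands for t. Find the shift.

10

The most frequent ciphertext letter is d (appears 7 times).
d is position 3; t is position 19.
Shift = -16≡10.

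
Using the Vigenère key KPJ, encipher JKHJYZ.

Repeat the key across the message: KPJKPJ
J(9)+K(10): 19 → T
K(10)+P(15): 25 → Z
H(7)+J(9): 16 → Q
J(9)+K(10): 19 → T
Y(24)+P(15): 39≡13 → N
Z(25)+J(9): 34≡8 → I

TZQTNI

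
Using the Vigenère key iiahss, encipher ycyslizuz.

gkyzdahcz

Repeat the key across the message: iiahssiia
y(24)+i(8): 32≡6 → g
c(2)+i(8): 10 → k
y(24)+a(0): 24 → y
s(18)+h(7): 25 → z
l(11)+s(18): 29≡3 → d
i(8)+s(18): 26≡0 → a
z(25)+i(8): 33≡7 → h
u(20)+i(8): 28≡2 → c
z(25)+a(0): 25 → z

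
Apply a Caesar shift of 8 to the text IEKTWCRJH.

I(8): 8+8=16 → Q
E(4): 4+8=12 → M
K(10): 10+8=18 → S
T(19): 19+8=27≡1 → B
W(22): 22+8=30≡4 → E
C(2): 2+8=10 → K
R(17): 17+8=25 → Z
J(9): 9+8=17 → R
H(7): 7+8=15 → P

QMSBEKZRP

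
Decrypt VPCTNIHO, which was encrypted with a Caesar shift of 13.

ICPGAVUB

V(21): 21−13=8 → I
P(15): 15−13=2 → C
C(2): 2−13=-11≡15 → P
T(19): 19−13=6 → G
N(13): 13−13=0 → A
I(8): 8−13=-5≡21 → V
H(7): 7−13=-6≡20 → U
O(14): 14−13=1 → B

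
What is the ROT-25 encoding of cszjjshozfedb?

bryiirgnyedca

c(2): 2+25=27≡1 → b
s(18): 18+25=43≡17 → r
z(25): 25+25=50≡24 → y
j(9): 9+25=34≡8 → i
j(9): 9+25=34≡8 → i
s(18): 18+25=43≡17 → r
h(7): 7+25=32≡6 → g
o(14): 14+25=39≡13 → n
z(25): 25+25=50≡24 → y
f(5): 5+25=30≡4 → e
e(4): 4+25=29≡3 → d
d(3): 3+25=28≡2 → c
b(1): 1+25=26≡0 → a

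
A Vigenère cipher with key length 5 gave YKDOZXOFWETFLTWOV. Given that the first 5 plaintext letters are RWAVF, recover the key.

Subtract each crib letter from the matching ciphertext letter (mod 26):
Y(24)−R(17)=7 → H
K(10)−W(22)=-12≡14 → O
D(3)−A(0)=3 → D
O(14)−V(21)=-7≡19 → T
Z(25)−F(5)=20 → U

HODTU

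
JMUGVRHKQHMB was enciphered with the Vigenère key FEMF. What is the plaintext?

EIIBQNVFLDAW

Repeat the key across the ciphertext: FEMFFEMFFEMF
J(9)−F(5): 4 → E
M(12)−E(4): 8 → I
U(20)−M(12): 8 → I
G(6)−F(5): 1 → B
V(21)−F(5): 16 → Q
R(17)−E(4): 13 → N
H(7)−M(12): -5≡21 → V
K(10)−F(5): 5 → F
Q(16)−F(5): 11 → L
H(7)−E(4): 3 → D
M(12)−M(12): 0 → A
B(1)−F(5): -4≡22 → W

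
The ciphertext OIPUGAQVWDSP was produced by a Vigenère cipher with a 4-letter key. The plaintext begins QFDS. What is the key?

YDMC

Subtract each crib letter from the matching ciphertext letter (mod 26):
O(14)−Q(16)=-2≡24 → Y
I(8)−F(5)=3 → D
P(15)−D(3)=12 → M
U(20)−S(18)=2 → C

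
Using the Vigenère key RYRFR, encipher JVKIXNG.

Repeat the key across the message: RYRFRRY
J(9)+R(17): 26≡0 → A
V(21)+Y(24): 45≡19 → T
K(10)+R(17): 27≡1 → B
I(8)+F(5): 13 → N
X(23)+R(17): 40≡14 → O
N(13)+R(17): 30≡4 → E
G(6)+Y(24): 30≡4 → E

ATBNOEE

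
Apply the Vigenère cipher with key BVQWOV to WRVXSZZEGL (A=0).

Repeat the key across the message: BVQWOVBVQW
W(22)+B(1): 23 → X
R(17)+V(21): 38≡12 → M
V(21)+Q(16): 37≡11 → L
X(23)+W(22): 45≡19 → T
S(18)+O(14): 32≡6 → G
Z(25)+V(21): 46≡20 → U
Z(25)+B(1): 26≡0 → A
E(4)+V(21): 25 → Z
G(6)+Q(16): 22 → W
L(11)+W(22): 33≡7 → H

XMLTGUAZWH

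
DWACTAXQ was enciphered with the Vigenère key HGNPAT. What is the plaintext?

WQNNTHQK

Repeat the key across the ciphertext: HGNPATHG
D(3)−H(7): -4≡22 → W
W(22)−G(6): 16 → Q
A(0)−N(13): -13≡13 → N
C(2)−P(15): -13≡13 → N
T(19)−A(0): 19 → T
A(0)−T(19): -19≡7 → H
X(23)−H(7): 16 → Q
Q(16)−G(6): 10 → K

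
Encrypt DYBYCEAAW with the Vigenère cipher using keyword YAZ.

Repeat the key across the message: YAZYAZYAZ
D(3)+Y(24): 27≡1 → B
Y(24)+A(0): 24 → Y
B(1)+Z(25): 26≡0 → A
Y(24)+Y(24): 48≡22 → W
C(2)+A(0): 2 → C
E(4)+Z(25): 29≡3 → D
A(0)+Y(24): 24 → Y
A(0)+A(0): 0 → A
W(22)+Z(25): 47≡21 → V

BYAWCDYAV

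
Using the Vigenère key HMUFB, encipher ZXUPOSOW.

Repeat the key across the message: HMUFBHMU
Z(25)+H(7): 32≡6 → G
X(23)+M(12): 35≡9 → J
U(20)+U(20): 40≡14 → O
P(15)+F(5): 20 → U
O(14)+B(1): 15 → P
S(18)+H(7): 25 → Z
O(14)+M(12): 26≡0 → A
W(22)+U(20): 42≡16 → Q

GJOUPZAQ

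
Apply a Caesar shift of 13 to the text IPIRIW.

VCVEVJ

I(8): 8+13=21 → V
P(15): 15+13=28≡2 → C
I(8): 8+13=21 → V
R(17): 17+13=30≡4 → E
I(8): 8+13=21 → V
W(22): 22+13=35≡9 → J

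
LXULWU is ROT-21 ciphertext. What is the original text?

QCZQBZ

L(11): 11−21=-10≡16 → Q
X(23): 23−21=2 → C
U(20): 20−21=-1≡25 → Z
L(11): 11−21=-10≡16 → Q
W(22): 22−21=1 → B
U(20): 20−21=-1≡25 → Z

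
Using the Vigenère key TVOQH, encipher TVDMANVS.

MQRCHGQG

Repeat the key across the message: TVOQHTVO
T(19)+T(19): 38≡12 → M
V(21)+V(21): 42≡16 → Q
D(3)+O(14): 17 → R
M(12)+Q(16): 28≡2 → C
A(0)+H(7): 7 → H
N(13)+T(19): 32≡6 → G
V(21)+V(21): 42≡16 → Q
S(18)+O(14): 32≡6 → G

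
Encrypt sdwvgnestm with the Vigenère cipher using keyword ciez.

Repeat the key across the message: ciezciezci
s(18)+c(2): 20 → u
d(3)+i(8): 11 → l
w(22)+e(4): 26≡0 → a
v(21)+z(25): 46≡20 → u
g(6)+c(2): 8 → i
n(13)+i(8): 21 → v
e(4)+e(4): 8 → i
s(18)+z(25): 43≡17 → r
t(19)+c(2): 21 → v
m(12)+i(8): 20 → u

ulauivirvu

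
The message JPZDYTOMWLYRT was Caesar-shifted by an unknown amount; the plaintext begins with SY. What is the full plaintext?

SYIMHCXVFUHAC

From the crib: J(9)−S(18)=-9≡17, so the shift is 17.
Subtract 17 from each ciphertext letter:
J(9): 9−17=-8≡18 → S
P(15): 15−17=-2≡24 → Y
Z(25): 25−17=8 → I
D(3): 3−17=-14≡12 → M
Y(24): 24−17=7 → H
T(19): 19−17=2 → C
O(14): 14−17=-3≡23 → X
M(12): 12−17=-5≡21 → V
W(22): 22−17=5 → F
L(11): 11−17=-6≡20 → U
Y(24): 24−17=7 → H
R(17): 17−17=0 → A
T(19): 19−17=2 → C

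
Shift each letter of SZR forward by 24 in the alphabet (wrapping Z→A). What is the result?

QXP

S(18): 18+24=42≡16 → Q
Z(25): 25+24=49≡23 → X
R(17): 17+24=41≡15 → P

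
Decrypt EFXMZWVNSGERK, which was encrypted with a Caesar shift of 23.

HIAPCZYQVJHUN

E(4): 4−23=-19≡7 → H
F(5): 5−23=-18≡8 → I
X(23): 23−23=0 → A
M(12): 12−23=-11≡15 → P
Z(25): 25−23=2 → C
W(22): 22−23=-1≡25 → Z
V(21): 21−23=-2≡24 → Y
N(13): 13−23=-10≡16 → Q
S(18): 18−23=-5≡21 → V
G(6): 6−23=-17≡9 → J
E(4): 4−23=-19≡7 → H
R(17): 17−23=-6≡20 → U
K(10): 10−23=-13≡13 → N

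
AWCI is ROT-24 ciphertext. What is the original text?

A(0): 0−24=-24≡2 → C
W(22): 22−24=-2≡24 → Y
C(2): 2−24=-22≡4 → E
I(8): 8−24=-16≡10 → K

CYEK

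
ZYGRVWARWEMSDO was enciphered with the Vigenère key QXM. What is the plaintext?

JBUBYKKUKOPGNR

Repeat the key across the ciphertext: QXMQXMQXMQXMQX
Z(25)−Q(16): 9 → J
Y(24)−X(23): 1 → B
G(6)−M(12): -6≡20 → U
R(17)−Q(16): 1 → B
V(21)−X(23): -2≡24 → Y
W(22)−M(12): 10 → K
A(0)−Q(16): -16≡10 → K
R(17)−X(23): -6≡20 → U
W(22)−M(12): 10 → K
E(4)−Q(16): -12≡14 → O
M(12)−X(23): -11≡15 → P
S(18)−M(12): 6 → G
D(3)−Q(16): -13≡13 → N
O(14)−X(23): -9≡17 → R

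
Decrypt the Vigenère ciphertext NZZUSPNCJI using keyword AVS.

Repeat the key across the ciphertext: AVSAVSAVSA
N(13)−A(0): 13 → N
Z(25)−V(21): 4 → E
Z(25)−S(18): 7 → H
U(20)−A(0): 20 → U
S(18)−V(21): -3≡23 → X
P(15)−S(18): -3≡23 → X
N(13)−A(0): 13 → N
C(2)−V(21): -19≡7 → H
J(9)−S(18): -9≡17 → R
I(8)−A(0): 8 → I

NEHUXXNHRI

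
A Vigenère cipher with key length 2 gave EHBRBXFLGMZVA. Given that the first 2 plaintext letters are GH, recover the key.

Subtract each crib letter from the matching ciphertext letter (mod 26):
E(4)−G(6)=-2≡24 → Y
H(7)−H(7)=0 → A

YA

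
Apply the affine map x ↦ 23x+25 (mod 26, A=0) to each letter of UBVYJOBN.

U(20): 23·20+25=485≡17 → R
B(1): 23·1+25=48≡22 → W
V(21): 23·21+25=508≡14 → O
Y(24): 23·24+25=577≡5 → F
J(9): 23·9+25=232≡24 → Y
O(14): 23·14+25=347≡9 → J
B(1): 23·1+25=48≡22 → W
N(13): 23·13+25=324≡12 → M

RWOFYJWM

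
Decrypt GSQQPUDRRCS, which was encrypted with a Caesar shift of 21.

G(6): 6−21=-15≡11 → L
S(18): 18−21=-3≡23 → X
Q(16): 16−21=-5≡21 → V
Q(16): 16−21=-5≡21 → V
P(15): 15−21=-6≡20 → U
U(20): 20−21=-1≡25 → Z
D(3): 3−21=-18≡8 → I
R(17): 17−21=-4≡22 → W
R(17): 17−21=-4≡22 → W
C(2): 2−21=-19≡7 → H
S(18): 18−21=-3≡23 → X

LXVVUZIWWHX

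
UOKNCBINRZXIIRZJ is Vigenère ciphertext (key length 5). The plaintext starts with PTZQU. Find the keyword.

Subtract each crib letter from the matching ciphertext letter (mod 26):
U(20)−P(15)=5 → F
O(14)−T(19)=-5≡21 → V
K(10)−Z(25)=-15≡11 → L
N(13)−Q(16)=-3≡23 → X
C(2)−U(20)=-18≡8 → I

FVLXI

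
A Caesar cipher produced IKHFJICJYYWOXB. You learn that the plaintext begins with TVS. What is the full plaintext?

TVSQUTNUJJHZIM

From the crib: I(8)−T(19)=-11≡15, so the shift is 15.
Subtract 15 from each ciphertext letter:
I(8): 8−15=-7≡19 → T
K(10): 10−15=-5≡21 → V
H(7): 7−15=-8≡18 → S
F(5): 5−15=-10≡16 → Q
J(9): 9−15=-6≡20 → U
I(8): 8−15=-7≡19 → T
C(2): 2−15=-13≡13 → N
J(9): 9−15=-6≡20 → U
Y(24): 24−15=9 → J
Y(24): 24−15=9 → J
W(22): 22−15=7 → H
O(14): 14−15=-1≡25 → Z
X(23): 23−15=8 → I
B(1): 1−15=-14≡12 → M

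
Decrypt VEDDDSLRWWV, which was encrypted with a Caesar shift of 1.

UDCCCRKQVVU

V(21): 21−1=20 → U
E(4): 4−1=3 → D
D(3): 3−1=2 → C
D(3): 3−1=2 → C
D(3): 3−1=2 → C
S(18): 18−1=17 → R
L(11): 11−1=10 → K
R(17): 17−1=16 → Q
W(22): 22−1=21 → V
W(22): 22−1=21 → V
V(21): 21−1=20 → U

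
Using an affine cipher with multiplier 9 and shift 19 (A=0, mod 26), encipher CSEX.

C(2): 9·2+19=37≡11 → L
S(18): 9·18+19=181≡25 → Z
E(4): 9·4+19=55≡3 → D
X(23): 9·23+19=226≡18 → S

LZDS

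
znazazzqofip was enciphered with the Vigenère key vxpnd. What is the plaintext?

eqlmxecbbcns

Repeat the key across the ciphertext: vxpndvxpndvx
z(25)−v(21): 4 → e
n(13)−x(23): -10≡16 → q
a(0)−p(15): -15≡11 → l
z(25)−n(13): 12 → m
a(0)−d(3): -3≡23 → x
z(25)−v(21): 4 → e
z(25)−x(23): 2 → c
q(16)−p(15): 1 → b
o(14)−n(13): 1 → b
f(5)−d(3): 2 → c
i(8)−v(21): -13≡13 → n
p(15)−x(23): -8≡18 → s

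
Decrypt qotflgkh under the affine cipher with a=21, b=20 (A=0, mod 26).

gwvdhicn

The inverse of 21 mod 26 is 5, since 21·5=105≡1. Apply D(y)=5·(y−20) mod 26:
q(16): 5·(16−20)=-20≡6 → g
o(14): 5·(14−20)=-30≡22 → w
t(19): 5·(19−20)=-5≡21 → v
f(5): 5·(5−20)=-75≡3 → d
l(11): 5·(11−20)=-45≡7 → h
g(6): 5·(6−20)=-70≡8 → i
k(10): 5·(10−20)=-50≡2 → c
h(7): 5·(7−20)=-65≡13 → n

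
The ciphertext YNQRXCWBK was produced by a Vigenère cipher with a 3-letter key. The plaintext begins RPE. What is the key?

Subtract each crib letter from the matching ciphertext letter (mod 26):
Y(24)−R(17)=7 → H
N(13)−P(15)=-2≡24 → Y
Q(16)−E(4)=12 → M

HYM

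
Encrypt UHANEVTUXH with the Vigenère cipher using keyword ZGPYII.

Repeat the key across the message: ZGPYIIZGPY
U(20)+Z(25): 45≡19 → T
H(7)+G(6): 13 → N
A(0)+P(15): 15 → P
N(13)+Y(24): 37≡11 → L
E(4)+I(8): 12 → M
V(21)+I(8): 29≡3 → D
T(19)+Z(25): 44≡18 → S
U(20)+G(6): 26≡0 → A
X(23)+P(15): 38≡12 → M
H(7)+Y(24): 31≡5 → F

TNPLMDSAMF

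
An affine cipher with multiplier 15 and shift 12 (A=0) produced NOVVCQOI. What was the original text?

HOLLICOY

The inverse of 15 mod 26 is 7, since 15·7=105≡1. Apply D(y)=7·(y−12) mod 26:
N(13): 7·(13−12)=7 → H
O(14): 7·(14−12)=14 → O
V(21): 7·(21−12)=63≡11 → L
V(21): 7·(21−12)=63≡11 → L
C(2): 7·(2−12)=-70≡8 → I
Q(16): 7·(16−12)=28≡2 → C
O(14): 7·(14−12)=14 → O
I(8): 7·(8−12)=-28≡24 → Y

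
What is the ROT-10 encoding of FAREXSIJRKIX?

F(5): 5+10=15 → P
A(0): 0+10=10 → K
R(17): 17+10=27≡1 → B
E(4): 4+10=14 → O
X(23): 23+10=33≡7 → H
S(18): 18+10=28≡2 → C
I(8): 8+10=18 → S
J(9): 9+10=19 → T
R(17): 17+10=27≡1 → B
K(10): 10+10=20 → U
I(8): 8+10=18 → S
X(23): 23+10=33≡7 → H

PKBOHCSTBUSH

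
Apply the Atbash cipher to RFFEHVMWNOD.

R(17) → I(8)
F(5) → U(20)
F(5) → U(20)
E(4) → V(21)
H(7) → S(18)
V(21) → E(4)
M(12) → N(13)
W(22) → D(3)
N(13) → M(12)
O(14) → L(11)
D(3) → W(22)

IUUVSENDMLW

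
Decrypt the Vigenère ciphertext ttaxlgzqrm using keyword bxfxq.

swvavfcluw

Repeat the key across the ciphertext: bxfxqbxfxq
t(19)−b(1): 18 → s
t(19)−x(23): -4≡22 → w
a(0)−f(5): -5≡21 → v
x(23)−x(23): 0 → a
l(11)−q(16): -5≡21 → v
g(6)−b(1): 5 → f
z(25)−x(23): 2 → c
q(16)−f(5): 11 → l
r(17)−x(23): -6≡20 → u
m(12)−q(16): -4≡22 → w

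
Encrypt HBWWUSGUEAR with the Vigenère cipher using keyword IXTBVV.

Repeat the key across the message: IXTBVVIXTBV
H(7)+I(8): 15 → P
B(1)+X(23): 24 → Y
W(22)+T(19): 41≡15 → P
W(22)+B(1): 23 → X
U(20)+V(21): 41≡15 → P
S(18)+V(21): 39≡13 → N
G(6)+I(8): 14 → O
U(20)+X(23): 43≡17 → R
E(4)+T(19): 23 → X
A(0)+B(1): 1 → B
R(17)+V(21): 38≡12 → M

PYPXPNORXBM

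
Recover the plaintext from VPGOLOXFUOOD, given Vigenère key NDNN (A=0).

IMTBYLKSHLBQ

Repeat the key across the ciphertext: NDNNNDNNNDNN
V(21)−N(13): 8 → I
P(15)−D(3): 12 → M
G(6)−N(13): -7≡19 → T
O(14)−N(13): 1 → B
L(11)−N(13): -2≡24 → Y
O(14)−D(3): 11 → L
X(23)−N(13): 10 → K
F(5)−N(13): -8≡18 → S
U(20)−N(13): 7 → H
O(14)−D(3): 11 → L
O(14)−N(13): 1 → B
D(3)−N(13): -10≡16 → Q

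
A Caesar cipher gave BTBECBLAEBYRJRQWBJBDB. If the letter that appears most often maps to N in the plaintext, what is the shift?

The most frequent ciphertext letter is B (appears 7 times).
B is position 1; N is position 13.
Shift = -12≡14.

14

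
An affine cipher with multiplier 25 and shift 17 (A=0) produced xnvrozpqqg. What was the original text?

uewadscbbl

The inverse of 25 mod 26 is 25, since 25·25=625≡1. Apply D(y)=25·(y−17) mod 26:
x(23): 25·(23−17)=150≡20 → u
n(13): 25·(13−17)=-100≡4 → e
v(21): 25·(21−17)=100≡22 → w
r(17): 25·(17−17)=0 → a
o(14): 25·(14−17)=-75≡3 → d
z(25): 25·(25−17)=200≡18 → s
p(15): 25·(15−17)=-50≡2 → c
q(16): 25·(16−17)=-25≡1 → b
q(16): 25·(16−17)=-25≡1 → b
g(6): 25·(6−17)=-275≡11 → l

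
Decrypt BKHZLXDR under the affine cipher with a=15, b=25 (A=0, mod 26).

The inverse of 15 mod 26 is 7, since 15·7=105≡1. Apply D(y)=7·(y−25) mod 26:
B(1): 7·(1−25)=-168≡14 → O
K(10): 7·(10−25)=-105≡25 → Z
H(7): 7·(7−25)=-126≡4 → E
Z(25): 7·(25−25)=0 → A
L(11): 7·(11−25)=-98≡6 → G
X(23): 7·(23−25)=-14≡12 → M
D(3): 7·(3−25)=-154≡2 → C
R(17): 7·(17−25)=-56≡22 → W

OZEAGMCW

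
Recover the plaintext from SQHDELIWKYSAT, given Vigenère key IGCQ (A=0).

Repeat the key across the ciphertext: IGCQIGCQIGCQI
S(18)−I(8): 10 → K
Q(16)−G(6): 10 → K
H(7)−C(2): 5 → F
D(3)−Q(16): -13≡13 → N
E(4)−I(8): -4≡22 → W
L(11)−G(6): 5 → F
I(8)−C(2): 6 → G
W(22)−Q(16): 6 → G
K(10)−I(8): 2 → C
Y(24)−G(6): 18 → S
S(18)−C(2): 16 → Q
A(0)−Q(16): -16≡10 → K
T(19)−I(8): 11 → L

KKFNWFGGCSQKL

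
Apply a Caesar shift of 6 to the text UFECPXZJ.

ALKIVDFP

U(20): 20+6=26≡0 → A
F(5): 5+6=11 → L
E(4): 4+6=10 → K
C(2): 2+6=8 → I
P(15): 15+6=21 → V
X(23): 23+6=29≡3 → D
Z(25): 25+6=31≡5 → F
J(9): 9+6=15 → P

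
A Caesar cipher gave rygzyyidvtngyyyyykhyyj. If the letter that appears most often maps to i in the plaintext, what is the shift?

The most frequent ciphertext letter is y (appears 10 times).
y is position 24; i is position 8.
Shift = 16.

16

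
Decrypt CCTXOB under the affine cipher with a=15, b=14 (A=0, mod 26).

UUJLAN

The inverse of 15 mod 26 is 7, since 15·7=105≡1. Apply D(y)=7·(y−14) mod 26:
C(2): 7·(2−14)=-84≡20 → U
C(2): 7·(2−14)=-84≡20 → U
T(19): 7·(19−14)=35≡9 → J
X(23): 7·(23−14)=63≡11 → L
O(14): 7·(14−14)=0 → A
B(1): 7·(1−14)=-91≡13 → N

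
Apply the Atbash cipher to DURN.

D(3) → W(22)
U(20) → F(5)
R(17) → I(8)
N(13) → M(12)

WFIM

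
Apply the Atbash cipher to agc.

a(0) → z(25)
g(6) → t(19)
c(2) → x(23)

ztx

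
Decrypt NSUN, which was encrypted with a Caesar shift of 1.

N(13): 13−1=12 → M
S(18): 18−1=17 → R
U(20): 20−1=19 → T
N(13): 13−1=12 → M

MRTM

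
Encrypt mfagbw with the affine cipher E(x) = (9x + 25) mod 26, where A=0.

dszbip

m(12): 9·12+25=133≡3 → d
f(5): 9·5+25=70≡18 → s
a(0): 9·0+25=25 → z
g(6): 9·6+25=79≡1 → b
b(1): 9·1+25=34≡8 → i
w(22): 9·22+25=223≡15 → p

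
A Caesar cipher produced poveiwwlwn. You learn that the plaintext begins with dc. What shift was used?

From the crib: p(15)−d(3)=12, so the shift is 12.

12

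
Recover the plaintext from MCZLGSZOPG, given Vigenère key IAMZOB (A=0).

Repeat the key across the ciphertext: IAMZOBIAMZ
M(12)−I(8): 4 → E
C(2)−A(0): 2 → C
Z(25)−M(12): 13 → N
L(11)−Z(25): -14≡12 → M
G(6)−O(14): -8≡18 → S
S(18)−B(1): 17 → R
Z(25)−I(8): 17 → R
O(14)−A(0): 14 → O
P(15)−M(12): 3 → D
G(6)−Z(25): -19≡7 → H

ECNMSRRODH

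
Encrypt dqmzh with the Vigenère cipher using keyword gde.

jtqfk

Repeat the key across the message: gdegd
d(3)+g(6): 9 → j
q(16)+d(3): 19 → t
m(12)+e(4): 16 → q
z(25)+g(6): 31≡5 → f
h(7)+d(3): 10 → k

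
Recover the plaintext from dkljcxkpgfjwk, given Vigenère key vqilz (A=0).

Repeat the key across the ciphertext: vqilzvqilzvqi
d(3)−v(21): -18≡8 → i
k(10)−q(16): -6≡20 → u
l(11)−i(8): 3 → d
j(9)−l(11): -2≡24 → y
c(2)−z(25): -23≡3 → d
x(23)−v(21): 2 → c
k(10)−q(16): -6≡20 → u
p(15)−i(8): 7 → h
g(6)−l(11): -5≡21 → v
f(5)−z(25): -20≡6 → g
j(9)−v(21): -12≡14 → o
w(22)−q(16): 6 → g
k(10)−i(8): 2 → c

iudydcuhvgogc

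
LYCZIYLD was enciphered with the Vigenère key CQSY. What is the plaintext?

JIKBGITF

Repeat the key across the ciphertext: CQSYCQSY
L(11)−C(2): 9 → J
Y(24)−Q(16): 8 → I
C(2)−S(18): -16≡10 → K
Z(25)−Y(24): 1 → B
I(8)−C(2): 6 → G
Y(24)−Q(16): 8 → I
L(11)−S(18): -7≡19 → T
D(3)−Y(24): -21≡5 → F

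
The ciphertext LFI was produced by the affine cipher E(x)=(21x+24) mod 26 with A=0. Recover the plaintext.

The inverse of 21 mod 26 is 5, since 21·5=105≡1. Apply D(y)=5·(y−24) mod 26:
L(11): 5·(11−24)=-65≡13 → N
F(5): 5·(5−24)=-95≡9 → J
I(8): 5·(8−24)=-80≡24 → Y

NJY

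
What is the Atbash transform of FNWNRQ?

UMDMIJ

F(5) → U(20)
N(13) → M(12)
W(22) → D(3)
N(13) → M(12)
R(17) → I(8)
Q(16) → J(9)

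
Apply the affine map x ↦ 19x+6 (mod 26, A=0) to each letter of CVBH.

SPZJ

C(2): 19·2+6=44≡18 → S
V(21): 19·21+6=405≡15 → P
B(1): 19·1+6=25 → Z
H(7): 19·7+6=139≡9 → J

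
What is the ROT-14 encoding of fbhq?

tpve

f(5): 5+14=19 → t
b(1): 1+14=15 → p
h(7): 7+14=21 → v
q(16): 16+14=30≡4 → e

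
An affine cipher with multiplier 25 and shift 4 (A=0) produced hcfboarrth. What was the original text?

The inverse of 25 mod 26 is 25, since 25·25=625≡1. Apply D(y)=25·(y−4) mod 26:
h(7): 25·(7−4)=75≡23 → x
c(2): 25·(2−4)=-50≡2 → c
f(5): 25·(5−4)=25 → z
b(1): 25·(1−4)=-75≡3 → d
o(14): 25·(14−4)=250≡16 → q
a(0): 25·(0−4)=-100≡4 → e
r(17): 25·(17−4)=325≡13 → n
r(17): 25·(17−4)=325≡13 → n
t(19): 25·(19−4)=375≡11 → l
h(7): 25·(7−4)=75≡23 → x

xczdqennlx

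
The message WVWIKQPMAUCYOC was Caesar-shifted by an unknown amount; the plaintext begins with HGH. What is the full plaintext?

From the crib: W(22)−H(7)=15, so the shift is 15.
Subtract 15 from each ciphertext letter:
W(22): 22−15=7 → H
V(21): 21−15=6 → G
W(22): 22−15=7 → H
I(8): 8−15=-7≡19 → T
K(10): 10−15=-5≡21 → V
Q(16): 16−15=1 → B
P(15): 15−15=0 → A
M(12): 12−15=-3≡23 → X
A(0): 0−15=-15≡11 → L
U(20): 20−15=5 → F
C(2): 2−15=-13≡13 → N
Y(24): 24−15=9 → J
O(14): 14−15=-1≡25 → Z
C(2): 2−15=-13≡13 → N

HGHTVBAXLFNJZN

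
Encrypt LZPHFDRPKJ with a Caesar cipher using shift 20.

FTJBZXLJED

L(11): 11+20=31≡5 → F
Z(25): 25+20=45≡19 → T
P(15): 15+20=35≡9 → J
H(7): 7+20=27≡1 → B
F(5): 5+20=25 → Z
D(3): 3+20=23 → X
R(17): 17+20=37≡11 → L
P(15): 15+20=35≡9 → J
K(10): 10+20=30≡4 → E
J(9): 9+20=29≡3 → D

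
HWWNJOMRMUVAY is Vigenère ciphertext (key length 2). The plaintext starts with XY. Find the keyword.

KY

Subtract each crib letter from the matching ciphertext letter (mod 26):
H(7)−X(23)=-16≡10 → K
W(22)−Y(24)=-2≡24 → Y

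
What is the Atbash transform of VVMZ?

V(21) → E(4)
V(21) → E(4)
M(12) → N(13)
Z(25) → A(0)

EENA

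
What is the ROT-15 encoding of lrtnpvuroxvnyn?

agicekjgdmkcnc

l(11): 11+15=26≡0 → a
r(17): 17+15=32≡6 → g
t(19): 19+15=34≡8 → i
n(13): 13+15=28≡2 → c
p(15): 15+15=30≡4 → e
v(21): 21+15=36≡10 → k
u(20): 20+15=35≡9 → j
r(17): 17+15=32≡6 → g
o(14): 14+15=29≡3 → d
x(23): 23+15=38≡12 → m
v(21): 21+15=36≡10 → k
n(13): 13+15=28≡2 → c
y(24): 24+15=39≡13 → n
n(13): 13+15=28≡2 → c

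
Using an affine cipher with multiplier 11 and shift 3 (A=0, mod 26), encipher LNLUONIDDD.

UQUPBQNKKK

L(11): 11·11+3=124≡20 → U
N(13): 11·13+3=146≡16 → Q
L(11): 11·11+3=124≡20 → U
U(20): 11·20+3=223≡15 → P
O(14): 11·14+3=157≡1 → B
N(13): 11·13+3=146≡16 → Q
I(8): 11·8+3=91≡13 → N
D(3): 11·3+3=36≡10 → K
D(3): 11·3+3=36≡10 → K
D(3): 11·3+3=36≡10 → K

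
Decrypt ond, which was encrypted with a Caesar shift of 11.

o(14): 14−11=3 → d
n(13): 13−11=2 → c
d(3): 3−11=-8≡18 → s

dcs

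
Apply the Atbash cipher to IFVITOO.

RUERGLL

I(8) → R(17)
F(5) → U(20)
V(21) → E(4)
I(8) → R(17)
T(19) → G(6)
O(14) → L(11)
O(14) → L(11)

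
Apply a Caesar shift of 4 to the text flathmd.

jpexlqh

f(5): 5+4=9 → j
l(11): 11+4=15 → p
a(0): 0+4=4 → e
t(19): 19+4=23 → x
h(7): 7+4=11 → l
m(12): 12+4=16 → q
d(3): 3+4=7 → h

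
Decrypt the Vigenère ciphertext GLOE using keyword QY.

QNYG

Repeat the key across the ciphertext: QYQY
G(6)−Q(16): -10≡16 → Q
L(11)−Y(24): -13≡13 → N
O(14)−Q(16): -2≡24 → Y
E(4)−Y(24): -20≡6 → G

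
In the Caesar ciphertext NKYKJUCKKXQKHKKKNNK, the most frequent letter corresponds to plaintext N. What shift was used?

The most frequent ciphertext letter is K (appears 9 times).
K is position 10; N is position 13.
Shift = -3≡23.

23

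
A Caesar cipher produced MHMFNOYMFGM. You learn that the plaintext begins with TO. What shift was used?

From the crib: M(12)−T(19)=-7≡19, so the shift is 19.

19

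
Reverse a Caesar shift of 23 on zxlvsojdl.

caoyvrmgo

z(25): 25−23=2 → c
x(23): 23−23=0 → a
l(11): 11−23=-12≡14 → o
v(21): 21−23=-2≡24 → y
s(18): 18−23=-5≡21 → v
o(14): 14−23=-9≡17 → r
j(9): 9−23=-14≡12 → m
d(3): 3−23=-20≡6 → g
l(11): 11−23=-12≡14 → o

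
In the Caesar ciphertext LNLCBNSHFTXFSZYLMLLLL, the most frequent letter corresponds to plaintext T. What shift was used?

The most frequent ciphertext letter is L (appears 7 times).
L is position 11; T is position 19.
Shift = -8≡18.

18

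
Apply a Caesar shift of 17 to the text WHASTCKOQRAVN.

NYRJKTBFHIRME

W(22): 22+17=39≡13 → N
H(7): 7+17=24 → Y
A(0): 0+17=17 → R
S(18): 18+17=35≡9 → J
T(19): 19+17=36≡10 → K
C(2): 2+17=19 → T
K(10): 10+17=27≡1 → B
O(14): 14+17=31≡5 → F
Q(16): 16+17=33≡7 → H
R(17): 17+17=34≡8 → I
A(0): 0+17=17 → R
V(21): 21+17=38≡12 → M
N(13): 13+17=30≡4 → E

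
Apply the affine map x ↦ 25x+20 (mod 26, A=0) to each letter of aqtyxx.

uebwxx

a(0): 25·0+20=20 → u
q(16): 25·16+20=420≡4 → e
t(19): 25·19+20=495≡1 → b
y(24): 25·24+20=620≡22 → w
x(23): 25·23+20=595≡23 → x
x(23): 25·23+20=595≡23 → x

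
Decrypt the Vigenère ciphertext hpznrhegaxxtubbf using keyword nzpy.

uqkpeipinyivhcmh

Repeat the key across the ciphertext: nzpynzpynzpynzpy
h(7)−n(13): -6≡20 → u
p(15)−z(25): -10≡16 → q
z(25)−p(15): 10 → k
n(13)−y(24): -11≡15 → p
r(17)−n(13): 4 → e
h(7)−z(25): -18≡8 → i
e(4)−p(15): -11≡15 → p
g(6)−y(24): -18≡8 → i
a(0)−n(13): -13≡13 → n
x(23)−z(25): -2≡24 → y
x(23)−p(15): 8 → i
t(19)−y(24): -5≡21 → v
u(20)−n(13): 7 → h
b(1)−z(25): -24≡2 → c
b(1)−p(15): -14≡12 → m
f(5)−y(24): -19≡7 → h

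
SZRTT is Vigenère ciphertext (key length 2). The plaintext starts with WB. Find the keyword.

WY

Subtract each crib letter from the matching ciphertext letter (mod 26):
S(18)−W(22)=-4≡22 → W
Z(25)−B(1)=24 → Y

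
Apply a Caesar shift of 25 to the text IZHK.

I(8): 8+25=33≡7 → H
Z(25): 25+25=50≡24 → Y
H(7): 7+25=32≡6 → G
K(10): 10+25=35≡9 → J

HYGJ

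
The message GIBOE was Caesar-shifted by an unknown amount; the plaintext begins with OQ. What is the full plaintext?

OQJWM

From the crib: G(6)−O(14)=-8≡18, so the shift is 18.
Subtract 18 from each ciphertext letter:
G(6): 6−18=-12≡14 → O
I(8): 8−18=-10≡16 → Q
B(1): 1−18=-17≡9 → J
O(14): 14−18=-4≡22 → W
E(4): 4−18=-14≡12 → M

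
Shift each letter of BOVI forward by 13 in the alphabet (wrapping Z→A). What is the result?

OBIV

B(1): 1+13=14 → O
O(14): 14+13=27≡1 → B
V(21): 21+13=34≡8 → I
I(8): 8+13=21 → V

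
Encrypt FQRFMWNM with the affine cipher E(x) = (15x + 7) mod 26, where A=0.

ENCEFZUF

F(5): 15·5+7=82≡4 → E
Q(16): 15·16+7=247≡13 → N
R(17): 15·17+7=262≡2 → C
F(5): 15·5+7=82≡4 → E
M(12): 15·12+7=187≡5 → F
W(22): 15·22+7=337≡25 → Z
N(13): 15·13+7=202≡20 → U
M(12): 15·12+7=187≡5 → F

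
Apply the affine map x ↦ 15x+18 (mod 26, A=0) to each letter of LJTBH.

L(11): 15·11+18=183≡1 → B
J(9): 15·9+18=153≡23 → X
T(19): 15·19+18=303≡17 → R
B(1): 15·1+18=33≡7 → H
H(7): 15·7+18=123≡19 → T

BXRHT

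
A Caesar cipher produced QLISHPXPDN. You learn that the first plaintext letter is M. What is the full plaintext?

MHEODLTLZJ

From the crib: Q(16)−M(12)=4, so the shift is 4.
Subtract 4 from each ciphertext letter:
Q(16): 16−4=12 → M
L(11): 11−4=7 → H
I(8): 8−4=4 → E
S(18): 18−4=14 → O
H(7): 7−4=3 → D
P(15): 15−4=11 → L
X(23): 23−4=19 → T
P(15): 15−4=11 → L
D(3): 3−4=-1≡25 → Z
N(13): 13−4=9 → J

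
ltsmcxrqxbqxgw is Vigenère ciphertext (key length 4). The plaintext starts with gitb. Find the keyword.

Subtract each crib letter from the matching ciphertext letter (mod 26):
l(11)−g(6)=5 → f
t(19)−i(8)=11 → l
s(18)−t(19)=-1≡25 → z
m(12)−b(1)=11 → l

flzl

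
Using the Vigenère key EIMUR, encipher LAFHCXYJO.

PIRBTBGVI

Repeat the key across the message: EIMUREIMU
L(11)+E(4): 15 → P
A(0)+I(8): 8 → I
F(5)+M(12): 17 → R
H(7)+U(20): 27≡1 → B
C(2)+R(17): 19 → T
X(23)+E(4): 27≡1 → B
Y(24)+I(8): 32≡6 → G
J(9)+M(12): 21 → V
O(14)+U(20): 34≡8 → I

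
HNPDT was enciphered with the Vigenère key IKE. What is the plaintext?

Repeat the key across the ciphertext: IKEIK
H(7)−I(8): -1≡25 → Z
N(13)−K(10): 3 → D
P(15)−E(4): 11 → L
D(3)−I(8): -5≡21 → V
T(19)−K(10): 9 → J

ZDLVJ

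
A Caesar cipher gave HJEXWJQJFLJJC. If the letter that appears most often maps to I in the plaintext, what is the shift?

1

The most frequent ciphertext letter is J (appears 5 times).
J is position 9; I is position 8.
Shift = 1.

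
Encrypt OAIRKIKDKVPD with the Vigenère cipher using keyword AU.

OUILKCKXKPPX

Repeat the key across the message: AUAUAUAUAUAU
O(14)+A(0): 14 → O
A(0)+U(20): 20 → U
I(8)+A(0): 8 → I
R(17)+U(20): 37≡11 → L
K(10)+A(0): 10 → K
I(8)+U(20): 28≡2 → C
K(10)+A(0): 10 → K
D(3)+U(20): 23 → X
K(10)+A(0): 10 → K
V(21)+U(20): 41≡15 → P
P(15)+A(0): 15 → P
D(3)+U(20): 23 → X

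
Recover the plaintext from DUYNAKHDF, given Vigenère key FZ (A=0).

Repeat the key across the ciphertext: FZFZFZFZF
D(3)−F(5): -2≡24 → Y
U(20)−Z(25): -5≡21 → V
Y(24)−F(5): 19 → T
N(13)−Z(25): -12≡14 → O
A(0)−F(5): -5≡21 → V
K(10)−Z(25): -15≡11 → L
H(7)−F(5): 2 → C
D(3)−Z(25): -22≡4 → E
F(5)−F(5): 0 → A

YVTOVLCEA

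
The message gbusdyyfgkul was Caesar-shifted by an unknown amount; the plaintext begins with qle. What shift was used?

16

From the crib: g(6)−q(16)=-10≡16, so the shift is 16.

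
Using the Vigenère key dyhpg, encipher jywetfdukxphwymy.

Repeat the key across the message: dyhpgdyhpgdyhpgd
j(9)+d(3): 12 → m
y(24)+y(24): 48≡22 → w
w(22)+h(7): 29≡3 → d
e(4)+p(15): 19 → t
t(19)+g(6): 25 → z
f(5)+d(3): 8 → i
d(3)+y(24): 27≡1 → b
u(20)+h(7): 27≡1 → b
k(10)+p(15): 25 → z
x(23)+g(6): 29≡3 → d
p(15)+d(3): 18 → s
h(7)+y(24): 31≡5 → f
w(22)+h(7): 29≡3 → d
y(24)+p(15): 39≡13 → n
m(12)+g(6): 18 → s
y(24)+d(3): 27≡1 → b

mwdtzibbzdsfdnsb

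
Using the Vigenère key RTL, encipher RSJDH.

ILUUA

Repeat the key across the message: RTLRT
R(17)+R(17): 34≡8 → I
S(18)+T(19): 37≡11 → L
J(9)+L(11): 20 → U
D(3)+R(17): 20 → U
H(7)+T(19): 26≡0 → A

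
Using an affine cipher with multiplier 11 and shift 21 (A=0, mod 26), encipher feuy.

f(5): 11·5+21=76≡24 → y
e(4): 11·4+21=65≡13 → n
u(20): 11·20+21=241≡7 → h
y(24): 11·24+21=285≡25 → z

ynhz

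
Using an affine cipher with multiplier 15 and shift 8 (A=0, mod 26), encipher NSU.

VSW

N(13): 15·13+8=203≡21 → V
S(18): 15·18+8=278≡18 → S
U(20): 15·20+8=308≡22 → W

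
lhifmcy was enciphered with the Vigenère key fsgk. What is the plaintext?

gpcvhks

Repeat the key across the ciphertext: fsgkfsg
l(11)−f(5): 6 → g
h(7)−s(18): -11≡15 → p
i(8)−g(6): 2 → c
f(5)−k(10): -5≡21 → v
m(12)−f(5): 7 → h
c(2)−s(18): -16≡10 → k
y(24)−g(6): 18 → s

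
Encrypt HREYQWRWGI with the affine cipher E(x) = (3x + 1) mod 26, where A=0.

WANVXPAPTZ

H(7): 3·7+1=22 → W
R(17): 3·17+1=52≡0 → A
E(4): 3·4+1=13 → N
Y(24): 3·24+1=73≡21 → V
Q(16): 3·16+1=49≡23 → X
W(22): 3·22+1=67≡15 → P
R(17): 3·17+1=52≡0 → A
W(22): 3·22+1=67≡15 → P
G(6): 3·6+1=19 → T
I(8): 3·8+1=25 → Z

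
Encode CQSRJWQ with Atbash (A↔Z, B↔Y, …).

C(2) → X(23)
Q(16) → J(9)
S(18) → H(7)
R(17) → I(8)
J(9) → Q(16)
W(22) → D(3)
Q(16) → J(9)

XJHIQDJ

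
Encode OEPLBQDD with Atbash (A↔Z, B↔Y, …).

LVKOYJWW

O(14) → L(11)
E(4) → V(21)
P(15) → K(10)
L(11) → O(14)
B(1) → Y(24)
Q(16) → J(9)
D(3) → W(22)
D(3) → W(22)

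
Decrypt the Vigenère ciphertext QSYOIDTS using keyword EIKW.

Repeat the key across the ciphertext: EIKWEIKW
Q(16)−E(4): 12 → M
S(18)−I(8): 10 → K
Y(24)−K(10): 14 → O
O(14)−W(22): -8≡18 → S
I(8)−E(4): 4 → E
D(3)−I(8): -5≡21 → V
T(19)−K(10): 9 → J
S(18)−W(22): -4≡22 → W

MKOSEVJW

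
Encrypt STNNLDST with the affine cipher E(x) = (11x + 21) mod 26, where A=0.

S(18): 11·18+21=219≡11 → L
T(19): 11·19+21=230≡22 → W
N(13): 11·13+21=164≡8 → I
N(13): 11·13+21=164≡8 → I
L(11): 11·11+21=142≡12 → M
D(3): 11·3+21=54≡2 → C
S(18): 11·18+21=219≡11 → L
T(19): 11·19+21=230≡22 → W

LWIIMCLW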